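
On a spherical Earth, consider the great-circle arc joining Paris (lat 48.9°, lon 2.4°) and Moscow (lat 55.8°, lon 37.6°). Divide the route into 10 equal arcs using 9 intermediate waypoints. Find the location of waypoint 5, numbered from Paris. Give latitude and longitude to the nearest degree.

≈ lat 54°, lon 19°

From cos δ = sin φ₁ sin φ₂ + cos φ₁ cos φ₂ cos Δλ, the central angle is δ ≈ 0.389 rad (22.3°).
Interpolate at f = 5/10 with slerp weights a = sin((1−f)δ)/sin δ ≈ 0.510, b = sin(fδ)/sin δ ≈ 0.510.
p = a·p₁ + b·p₂ ≈ (0.562, 0.189, 0.806); φ = arcsin(p_z) ≈ 53.66°, λ = atan2(p_y, p_x) ≈ 18.58°.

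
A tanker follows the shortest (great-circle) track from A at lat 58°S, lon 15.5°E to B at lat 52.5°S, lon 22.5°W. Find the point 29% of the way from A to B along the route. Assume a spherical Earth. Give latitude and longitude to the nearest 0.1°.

The haversine formula gives a central angle δ ≈ 0.384 rad (22.0°) between the endpoints.
Interpolate at f = 0.29 with slerp weights a = sin((1−f)δ)/sin δ ≈ 0.719, b = sin(fδ)/sin δ ≈ 0.297.
p = a·p₁ + b·p₂ ≈ (0.534, 0.033, -0.845); φ = arcsin(p_z) ≈ -57.66°, λ = atan2(p_y, p_x) ≈ 3.50°.

≈ lat 57.7°S, lon 3.5°E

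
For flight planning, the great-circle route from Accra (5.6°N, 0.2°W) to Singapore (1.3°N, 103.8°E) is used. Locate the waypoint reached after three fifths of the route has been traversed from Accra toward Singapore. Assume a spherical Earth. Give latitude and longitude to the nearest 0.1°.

Convert each endpoint to a unit vector on the sphere (x = cos φ cos λ, y = cos φ sin λ, z = sin φ).
The central angle between the endpoints is δ = arccos(p₁·p₂) ≈ 1.812 rad (103.8°).
Interpolate at f = 3/5 with slerp weights a = sin((1−f)δ)/sin δ ≈ 0.683, b = sin(fδ)/sin δ ≈ 0.912.
p = a·p₁ + b·p₂ ≈ (0.462, 0.883, 0.087); φ = arcsin(p_z) ≈ 5.01°, λ = atan2(p_y, p_x) ≈ 62.37°.

≈ 5.0°N, 62.4°E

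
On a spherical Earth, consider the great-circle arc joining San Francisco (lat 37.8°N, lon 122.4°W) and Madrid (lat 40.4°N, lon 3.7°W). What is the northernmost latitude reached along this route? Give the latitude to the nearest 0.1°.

The great circle lies in the plane with unit normal n̂ = (p₁ × p₂)/|p₁ × p₂|.
Here n̂_z ≈ +0.531; the vertex latitude is φ_max = arccos|n̂_z| ≈ 57.9°.

≈ 57.9°N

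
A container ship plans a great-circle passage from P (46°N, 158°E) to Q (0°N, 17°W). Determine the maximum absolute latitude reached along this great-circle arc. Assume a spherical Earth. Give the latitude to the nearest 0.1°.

≈ 85.2°N

The great circle lies in the plane with unit normal n̂ = (p₁ × p₂)/|p₁ × p₂|.
Here n̂_z ≈ -0.084; the vertex latitude is φ_max = arccos|n̂_z| ≈ 85.2°.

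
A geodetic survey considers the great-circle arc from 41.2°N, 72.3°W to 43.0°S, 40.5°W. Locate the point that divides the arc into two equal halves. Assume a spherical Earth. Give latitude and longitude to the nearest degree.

≈ 1°S, 57°W

Write both endpoints as unit vectors p₁, p₂ with components (cos φ cos λ, cos φ sin λ, sin φ).
The central angle between the endpoints is δ = arccos(p₁·p₂) ≈ 1.552 rad (88.9°).
Interpolate at f = 1/2 with slerp weights a = sin((1−f)δ)/sin δ ≈ 0.701, b = sin(fδ)/sin δ ≈ 0.701.
p = a·p₁ + b·p₂ ≈ (0.550, -0.835, -0.016); φ = arcsin(p_z) ≈ -0.94°, λ = atan2(p_y, p_x) ≈ -56.63°.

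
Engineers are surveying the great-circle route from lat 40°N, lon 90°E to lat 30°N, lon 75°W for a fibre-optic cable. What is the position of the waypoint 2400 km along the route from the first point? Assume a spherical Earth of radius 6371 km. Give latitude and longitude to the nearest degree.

Write both endpoints as unit vectors p₁, p₂ with components (cos φ cos λ, cos φ sin λ, sin φ).
The central angle between the endpoints is δ = arccos(p₁·p₂) ≈ 1.896 rad (108.6°). The total great-circle distance is δ·R ≈ 1.896 × 6371 ≈ 12079 km, so the target fraction is f = 2400/12079 ≈ 0.199.
Interpolate at f ≈ 0.199 with slerp weights a = sin((1−f)δ)/sin δ ≈ 1.054, b = sin(fδ)/sin δ ≈ 0.388.
p = a·p₁ + b·p₂ ≈ (0.087, 0.483, 0.872); φ = arcsin(p_z) ≈ 60.64°, λ = atan2(p_y, p_x) ≈ 79.78°.

≈ lat 61°N, lon 80°E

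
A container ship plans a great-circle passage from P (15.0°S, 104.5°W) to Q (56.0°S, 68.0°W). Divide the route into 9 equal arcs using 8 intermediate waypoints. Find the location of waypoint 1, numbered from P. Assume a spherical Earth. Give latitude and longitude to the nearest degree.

≈ (20°S, 102°W)

The haversine formula gives a central angle δ ≈ 0.865 rad (49.6°) between the endpoints.
Interpolate at f = 1/9 with slerp weights a = sin((1−f)δ)/sin δ ≈ 0.914, b = sin(fδ)/sin δ ≈ 0.126.
p = a·p₁ + b·p₂ ≈ (-0.195, -0.920, -0.341); φ = arcsin(p_z) ≈ -19.94°, λ = atan2(p_y, p_x) ≈ -101.94°.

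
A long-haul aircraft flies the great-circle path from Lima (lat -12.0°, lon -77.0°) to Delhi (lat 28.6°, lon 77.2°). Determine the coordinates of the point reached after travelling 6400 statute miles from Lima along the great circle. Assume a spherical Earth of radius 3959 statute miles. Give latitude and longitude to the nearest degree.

The haversine formula gives a central angle δ ≈ 2.632 rad (150.8°) between the endpoints. The total great-circle distance is δ·R ≈ 2.632 × 3959 ≈ 10418 mi, so the target fraction is f = 6400/10418 ≈ 0.614.
Interpolate at f ≈ 0.614 with slerp weights a = sin((1−f)δ)/sin δ ≈ 1.740, b = sin(fδ)/sin δ ≈ 2.046.
p = a·p₁ + b·p₂ ≈ (0.781, 0.094, 0.618); φ = arcsin(p_z) ≈ 38.15°, λ = atan2(p_y, p_x) ≈ 6.83°.

≈ lat 38°, lon 7°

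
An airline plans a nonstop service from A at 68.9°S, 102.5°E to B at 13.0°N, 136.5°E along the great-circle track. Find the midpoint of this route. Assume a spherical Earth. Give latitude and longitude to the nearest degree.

Convert each endpoint to a unit vector on the sphere (x = cos φ cos λ, y = cos φ sin λ, z = sin φ).
The central angle between the endpoints is δ = arccos(p₁·p₂) ≈ 1.490 rad (85.4°).
Interpolate at f = 1/2 with slerp weights a = sin((1−f)δ)/sin δ ≈ 0.680, b = sin(fδ)/sin δ ≈ 0.680.
p = a·p₁ + b·p₂ ≈ (-0.534, 0.695, -0.482); φ = arcsin(p_z) ≈ -28.79°, λ = atan2(p_y, p_x) ≈ 127.51°.

≈ 29°S, 128°E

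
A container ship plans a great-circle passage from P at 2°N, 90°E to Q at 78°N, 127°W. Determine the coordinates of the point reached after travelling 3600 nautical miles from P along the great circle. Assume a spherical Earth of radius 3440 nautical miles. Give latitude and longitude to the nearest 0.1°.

Convert each endpoint to a unit vector on the sphere (x = cos φ cos λ, y = cos φ sin λ, z = sin φ).
The central angle between the endpoints is δ = arccos(p₁·p₂) ≈ 1.703 rad (97.6°). The total great-circle distance is δ·R ≈ 1.703 × 3440 ≈ 5858 nmi, so the target fraction is f = 3600/5858 ≈ 0.615.
Interpolate at f ≈ 0.615 with slerp weights a = sin((1−f)δ)/sin δ ≈ 0.616, b = sin(fδ)/sin δ ≈ 0.873.
p = a·p₁ + b·p₂ ≈ (-0.109, 0.470, 0.876); φ = arcsin(p_z) ≈ 61.13°, λ = atan2(p_y, p_x) ≈ 103.08°.

≈ 61.1°N, 103.1°E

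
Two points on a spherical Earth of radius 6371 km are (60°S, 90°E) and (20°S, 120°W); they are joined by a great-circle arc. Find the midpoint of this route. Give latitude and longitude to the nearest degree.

≈ (65°S, 146°W)

Convert each endpoint to a unit vector on the sphere (x = cos φ cos λ, y = cos φ sin λ, z = sin φ).
The central angle between the endpoints is δ = arccos(p₁·p₂) ≈ 1.682 rad (96.4°).
Interpolate at f = 1/2 with slerp weights a = sin((1−f)δ)/sin δ ≈ 0.750, b = sin(fδ)/sin δ ≈ 0.750.
p = a·p₁ + b·p₂ ≈ (-0.352, -0.235, -0.906); φ = arcsin(p_z) ≈ -64.93°, λ = atan2(p_y, p_x) ≈ -146.26°.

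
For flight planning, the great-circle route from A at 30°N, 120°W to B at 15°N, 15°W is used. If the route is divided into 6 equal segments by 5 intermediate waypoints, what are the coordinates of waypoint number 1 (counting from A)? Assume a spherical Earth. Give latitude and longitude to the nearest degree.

≈ 34°N, 102°W

Write both endpoints as unit vectors p₁, p₂ with components (cos φ cos λ, cos φ sin λ, sin φ).
The central angle between the endpoints is δ = arccos(p₁·p₂) ≈ 1.658 rad (95.0°).
Interpolate at f = 1/6 with slerp weights a = sin((1−f)δ)/sin δ ≈ 0.986, b = sin(fδ)/sin δ ≈ 0.274.
p = a·p₁ + b·p₂ ≈ (-0.171, -0.808, 0.564); φ = arcsin(p_z) ≈ 34.32°, λ = atan2(p_y, p_x) ≈ -101.98°.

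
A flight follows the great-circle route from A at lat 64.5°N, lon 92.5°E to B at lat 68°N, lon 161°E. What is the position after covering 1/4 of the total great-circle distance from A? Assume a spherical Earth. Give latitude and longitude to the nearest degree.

≈ lat 68°N, lon 106°E

Write both endpoints as unit vectors p₁, p₂ with components (cos φ cos λ, cos φ sin λ, sin φ).
The central angle between the endpoints is δ = arccos(p₁·p₂) ≈ 0.460 rad (26.4°).
Interpolate at f = 1/4 with slerp weights a = sin((1−f)δ)/sin δ ≈ 0.762, b = sin(fδ)/sin δ ≈ 0.258.
p = a·p₁ + b·p₂ ≈ (-0.106, 0.359, 0.927); φ = arcsin(p_z) ≈ 68.01°, λ = atan2(p_y, p_x) ≈ 106.42°.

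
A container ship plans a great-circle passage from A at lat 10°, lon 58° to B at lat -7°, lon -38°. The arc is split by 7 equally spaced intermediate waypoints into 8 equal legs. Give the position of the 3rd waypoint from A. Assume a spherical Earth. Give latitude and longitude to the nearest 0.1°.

≈ lat 4.6°, lon 21.7°

Write both endpoints as unit vectors p₁, p₂ with components (cos φ cos λ, cos φ sin λ, sin φ).
The central angle between the endpoints is δ = arccos(p₁·p₂) ≈ 1.694 rad (97.1°).
Interpolate at f = 3/8 with slerp weights a = sin((1−f)δ)/sin δ ≈ 0.879, b = sin(fδ)/sin δ ≈ 0.598.
p = a·p₁ + b·p₂ ≈ (0.926, 0.368, 0.080); φ = arcsin(p_z) ≈ 4.57°, λ = atan2(p_y, p_x) ≈ 21.68°.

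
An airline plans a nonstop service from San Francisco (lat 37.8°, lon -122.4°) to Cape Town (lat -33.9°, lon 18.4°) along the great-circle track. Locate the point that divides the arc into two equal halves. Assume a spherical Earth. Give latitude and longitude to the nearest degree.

Convert each endpoint to a unit vector on the sphere (x = cos φ cos λ, y = cos φ sin λ, z = sin φ).
The central angle between the endpoints is δ = arccos(p₁·p₂) ≈ 2.587 rad (148.2°).
Interpolate at f = 1/2 with slerp weights a = sin((1−f)δ)/sin δ ≈ 1.826, b = sin(fδ)/sin δ ≈ 1.826.
p = a·p₁ + b·p₂ ≈ (0.665, -0.740, 0.101); φ = arcsin(p_z) ≈ 5.78°, λ = atan2(p_y, p_x) ≈ -48.05°.

≈ lat 6°, lon -48°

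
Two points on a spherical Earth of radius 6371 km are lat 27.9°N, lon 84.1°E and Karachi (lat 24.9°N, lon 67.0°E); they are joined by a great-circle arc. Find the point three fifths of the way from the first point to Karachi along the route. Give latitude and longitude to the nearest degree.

Write both endpoints as unit vectors p₁, p₂ with components (cos φ cos λ, cos φ sin λ, sin φ).
The central angle between the endpoints is δ = arccos(p₁·p₂) ≈ 0.272 rad (15.6°).
Interpolate at f = 3/5 with slerp weights a = sin((1−f)δ)/sin δ ≈ 0.404, b = sin(fδ)/sin δ ≈ 0.605.
p = a·p₁ + b·p₂ ≈ (0.251, 0.860, 0.444); φ = arcsin(p_z) ≈ 26.34°, λ = atan2(p_y, p_x) ≈ 73.73°.

≈ lat 26°N, lon 74°E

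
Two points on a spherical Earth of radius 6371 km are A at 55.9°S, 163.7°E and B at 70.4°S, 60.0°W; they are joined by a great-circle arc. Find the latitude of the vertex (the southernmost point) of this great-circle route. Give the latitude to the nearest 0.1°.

≈ 80.2°S

The great circle lies in the plane with unit normal n̂ = (p₁ × p₂)/|p₁ × p₂|.
Here n̂_z ≈ +0.170; the vertex latitude is φ_max = arccos|n̂_z| ≈ 80.2°.
Check via Clairaut: cos φ_max = |cos φ₁| · sin C = cos(55.9°)·sin(162.4°) ≈ 0.170, again giving ≈ 80.2°.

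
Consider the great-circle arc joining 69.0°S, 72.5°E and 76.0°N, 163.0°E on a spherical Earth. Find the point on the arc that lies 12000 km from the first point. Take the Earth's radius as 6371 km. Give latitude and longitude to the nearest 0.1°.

≈ 34.5°N, 114.0°E

Write both endpoints as unit vectors p₁, p₂ with components (cos φ cos λ, cos φ sin λ, sin φ).
The central angle between the endpoints is δ = arccos(p₁·p₂) ≈ 2.706 rad (155.0°). The total great-circle distance is δ·R ≈ 2.706 × 6371 ≈ 17240 km, so the target fraction is f = 12000/17240 ≈ 0.696.
Interpolate at f ≈ 0.696 with slerp weights a = sin((1−f)δ)/sin δ ≈ 1.737, b = sin(fδ)/sin δ ≈ 2.255.
p = a·p₁ + b·p₂ ≈ (-0.335, 0.753, 0.567); φ = arcsin(p_z) ≈ 34.51°, λ = atan2(p_y, p_x) ≈ 113.95°.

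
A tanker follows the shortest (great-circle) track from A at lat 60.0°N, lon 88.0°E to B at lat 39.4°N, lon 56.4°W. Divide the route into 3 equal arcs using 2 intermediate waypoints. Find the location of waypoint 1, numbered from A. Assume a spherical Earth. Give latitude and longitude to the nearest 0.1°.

From cos δ = sin φ₁ sin φ₂ + cos φ₁ cos φ₂ cos Δλ, the central angle is δ ≈ 1.333 rad (76.4°).
Interpolate at f = 1/3 with slerp weights a = sin((1−f)δ)/sin δ ≈ 0.799, b = sin(fδ)/sin δ ≈ 0.442.
p = a·p₁ + b·p₂ ≈ (0.203, 0.114, 0.972); φ = arcsin(p_z) ≈ 76.52°, λ = atan2(p_y, p_x) ≈ 29.40°.

≈ lat 76.5°N, lon 29.4°E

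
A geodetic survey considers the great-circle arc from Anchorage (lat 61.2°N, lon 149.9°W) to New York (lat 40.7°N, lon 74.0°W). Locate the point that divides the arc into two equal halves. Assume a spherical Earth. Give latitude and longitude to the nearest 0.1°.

≈ lat 57.0°N, lon 102.1°W

The haversine formula gives a central angle δ ≈ 0.849 rad (48.7°) between the endpoints.
Interpolate at f = 1/2 with slerp weights a = sin((1−f)δ)/sin δ ≈ 0.549, b = sin(fδ)/sin δ ≈ 0.549.
p = a·p₁ + b·p₂ ≈ (-0.114, -0.532, 0.839); φ = arcsin(p_z) ≈ 57.00°, λ = atan2(p_y, p_x) ≈ -102.09°.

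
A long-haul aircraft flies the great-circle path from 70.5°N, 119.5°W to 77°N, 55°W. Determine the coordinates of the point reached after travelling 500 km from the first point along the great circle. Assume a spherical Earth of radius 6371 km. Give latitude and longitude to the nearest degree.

The haversine formula gives a central angle δ ≈ 0.315 rad (18.0°) between the endpoints. The total great-circle distance is δ·R ≈ 0.315 × 6371 ≈ 2007 km, so the target fraction is f = 500/2007 ≈ 0.249.
Interpolate at f ≈ 0.249 with slerp weights a = sin((1−f)δ)/sin δ ≈ 0.756, b = sin(fδ)/sin δ ≈ 0.253.
p = a·p₁ + b·p₂ ≈ (-0.092, -0.266, 0.960); φ = arcsin(p_z) ≈ 73.64°, λ = atan2(p_y, p_x) ≈ -108.99°.

≈ 74°N, 109°W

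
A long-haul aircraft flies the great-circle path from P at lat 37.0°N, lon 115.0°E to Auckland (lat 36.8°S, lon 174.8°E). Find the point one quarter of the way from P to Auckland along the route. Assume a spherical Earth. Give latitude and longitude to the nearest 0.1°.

Convert each endpoint to a unit vector on the sphere (x = cos φ cos λ, y = cos φ sin λ, z = sin φ).
The central angle between the endpoints is δ = arccos(p₁·p₂) ≈ 1.610 rad (92.2°).
Interpolate at f = 1/4 with slerp weights a = sin((1−f)δ)/sin δ ≈ 0.935, b = sin(fδ)/sin δ ≈ 0.392.
p = a·p₁ + b·p₂ ≈ (-0.628, 0.705, 0.328); φ = arcsin(p_z) ≈ 19.15°, λ = atan2(p_y, p_x) ≈ 131.69°.

≈ lat 19.2°N, lon 131.7°E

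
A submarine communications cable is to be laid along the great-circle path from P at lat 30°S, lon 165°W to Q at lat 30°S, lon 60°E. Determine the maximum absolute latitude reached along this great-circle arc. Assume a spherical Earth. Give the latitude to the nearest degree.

≈ 56°S

The great circle lies in the plane with unit normal n̂ = (p₁ × p₂)/|p₁ × p₂|.
Here n̂_z ≈ -0.552; the vertex latitude is φ_max = arccos|n̂_z| ≈ 56.5°.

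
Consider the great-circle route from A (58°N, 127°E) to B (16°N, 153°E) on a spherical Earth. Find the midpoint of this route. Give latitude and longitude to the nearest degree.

≈ (38°N, 144°E)

Convert each endpoint to a unit vector on the sphere (x = cos φ cos λ, y = cos φ sin λ, z = sin φ).
The central angle between the endpoints is δ = arccos(p₁·p₂) ≈ 0.807 rad (46.2°).
Interpolate at f = 1/2 with slerp weights a = sin((1−f)δ)/sin δ ≈ 0.544, b = sin(fδ)/sin δ ≈ 0.544.
p = a·p₁ + b·p₂ ≈ (-0.639, 0.467, 0.611); φ = arcsin(p_z) ≈ 37.66°, λ = atan2(p_y, p_x) ≈ 143.82°.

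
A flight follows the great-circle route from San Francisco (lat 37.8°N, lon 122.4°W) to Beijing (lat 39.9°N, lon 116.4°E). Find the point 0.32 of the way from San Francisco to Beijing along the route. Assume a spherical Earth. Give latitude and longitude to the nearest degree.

≈ lat 55°N, lon 154°W

Convert each endpoint to a unit vector on the sphere (x = cos φ cos λ, y = cos φ sin λ, z = sin φ).
The central angle between the endpoints is δ = arccos(p₁·p₂) ≈ 1.492 rad (85.5°).
Interpolate at f = 0.32 with slerp weights a = sin((1−f)δ)/sin δ ≈ 0.852, b = sin(fδ)/sin δ ≈ 0.461.
p = a·p₁ + b·p₂ ≈ (-0.518, -0.252, 0.818); φ = arcsin(p_z) ≈ 54.85°, λ = atan2(p_y, p_x) ≈ -154.09°.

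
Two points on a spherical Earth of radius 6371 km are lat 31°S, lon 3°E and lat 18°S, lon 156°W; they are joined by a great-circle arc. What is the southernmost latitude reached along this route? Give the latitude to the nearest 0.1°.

The great circle lies in the plane with unit normal n̂ = (p₁ × p₂)/|p₁ × p₂|.
Here n̂_z ≈ -0.366; the vertex latitude is φ_max = arccos|n̂_z| ≈ 68.5°.
Check via Clairaut: cos φ_max = |cos φ₁| · sin C = cos(31.0°)·sin(154.7°) ≈ 0.366, again giving ≈ 68.5°.

≈ 68.5°S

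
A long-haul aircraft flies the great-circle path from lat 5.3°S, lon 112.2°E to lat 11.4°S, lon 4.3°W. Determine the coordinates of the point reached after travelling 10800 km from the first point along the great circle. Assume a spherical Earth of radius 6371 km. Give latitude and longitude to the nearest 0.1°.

Write both endpoints as unit vectors p₁, p₂ with components (cos φ cos λ, cos φ sin λ, sin φ).
The central angle between the endpoints is δ = arccos(p₁·p₂) ≈ 2.001 rad (114.7°). The total great-circle distance is δ·R ≈ 2.001 × 6371 ≈ 12750 km, so the target fraction is f = 10800/12750 ≈ 0.847.
Interpolate at f ≈ 0.847 with slerp weights a = sin((1−f)δ)/sin δ ≈ 0.332, b = sin(fδ)/sin δ ≈ 1.092.
p = a·p₁ + b·p₂ ≈ (0.943, 0.225, -0.246); φ = arcsin(p_z) ≈ -14.27°, λ = atan2(p_y, p_x) ≈ 13.45°.

≈ lat 14.3°S, lon 13.4°E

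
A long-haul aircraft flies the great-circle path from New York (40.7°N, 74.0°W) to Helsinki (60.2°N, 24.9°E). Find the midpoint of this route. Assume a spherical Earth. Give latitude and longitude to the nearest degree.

≈ 61°N, 38°W

The haversine formula gives a central angle δ ≈ 1.038 rad (59.5°) between the endpoints.
Interpolate at f = 1/2 with slerp weights a = sin((1−f)δ)/sin δ ≈ 0.576, b = sin(fδ)/sin δ ≈ 0.576.
p = a·p₁ + b·p₂ ≈ (0.380, -0.299, 0.875); φ = arcsin(p_z) ≈ 61.08°, λ = atan2(p_y, p_x) ≈ -38.22°.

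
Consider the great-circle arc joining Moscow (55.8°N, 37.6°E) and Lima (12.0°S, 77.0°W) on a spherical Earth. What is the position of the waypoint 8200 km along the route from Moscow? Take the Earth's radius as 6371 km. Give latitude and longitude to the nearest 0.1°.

Write both endpoints as unit vectors p₁, p₂ with components (cos φ cos λ, cos φ sin λ, sin φ).
The central angle between the endpoints is δ = arccos(p₁·p₂) ≈ 1.983 rad (113.6°). The total great-circle distance is δ·R ≈ 1.983 × 6371 ≈ 12635 km, so the target fraction is f = 8200/12635 ≈ 0.649.
Interpolate at f ≈ 0.649 with slerp weights a = sin((1−f)δ)/sin δ ≈ 0.700, b = sin(fδ)/sin δ ≈ 1.048.
p = a·p₁ + b·p₂ ≈ (0.542, -0.759, 0.361); φ = arcsin(p_z) ≈ 21.16°, λ = atan2(p_y, p_x) ≈ -54.44°.

≈ 21.2°N, 54.4°W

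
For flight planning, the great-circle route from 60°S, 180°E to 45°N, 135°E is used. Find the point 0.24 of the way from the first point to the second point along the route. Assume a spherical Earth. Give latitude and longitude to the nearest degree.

Convert each endpoint to a unit vector on the sphere (x = cos φ cos λ, y = cos φ sin λ, z = sin φ).
The central angle between the endpoints is δ = arccos(p₁·p₂) ≈ 1.942 rad (111.2°).
Interpolate at f = 0.24 with slerp weights a = sin((1−f)δ)/sin δ ≈ 1.068, b = sin(fδ)/sin δ ≈ 0.482.
p = a·p₁ + b·p₂ ≈ (-0.775, 0.241, -0.584); φ = arcsin(p_z) ≈ -35.74°, λ = atan2(p_y, p_x) ≈ 162.73°.

≈ 36°S, 163°E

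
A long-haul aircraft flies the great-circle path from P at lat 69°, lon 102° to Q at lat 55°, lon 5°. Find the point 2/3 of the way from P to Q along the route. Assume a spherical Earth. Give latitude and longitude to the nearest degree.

Write both endpoints as unit vectors p₁, p₂ with components (cos φ cos λ, cos φ sin λ, sin φ).
The central angle between the endpoints is δ = arccos(p₁·p₂) ≈ 0.738 rad (42.3°).
Interpolate at f = 2/3 with slerp weights a = sin((1−f)δ)/sin δ ≈ 0.362, b = sin(fδ)/sin δ ≈ 0.702.
p = a·p₁ + b·p₂ ≈ (0.374, 0.162, 0.913); φ = arcsin(p_z) ≈ 65.93°, λ = atan2(p_y, p_x) ≈ 23.41°.

≈ lat 66°, lon 23°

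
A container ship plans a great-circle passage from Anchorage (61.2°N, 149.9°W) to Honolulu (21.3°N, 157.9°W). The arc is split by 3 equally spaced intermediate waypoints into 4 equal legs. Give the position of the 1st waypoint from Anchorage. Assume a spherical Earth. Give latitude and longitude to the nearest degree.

Write both endpoints as unit vectors p₁, p₂ with components (cos φ cos λ, cos φ sin λ, sin φ).
The central angle between the endpoints is δ = arccos(p₁·p₂) ≈ 0.703 rad (40.3°).
Interpolate at f = 1/4 with slerp weights a = sin((1−f)δ)/sin δ ≈ 0.778, b = sin(fδ)/sin δ ≈ 0.270.
p = a·p₁ + b·p₂ ≈ (-0.558, -0.283, 0.780); φ = arcsin(p_z) ≈ 51.28°, λ = atan2(p_y, p_x) ≈ -153.11°.

≈ (51°N, 153°W)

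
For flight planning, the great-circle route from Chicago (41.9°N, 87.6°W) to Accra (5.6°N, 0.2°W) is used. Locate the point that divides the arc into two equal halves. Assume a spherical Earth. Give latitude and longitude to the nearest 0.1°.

≈ (31.1°N, 36.1°W)

Convert each endpoint to a unit vector on the sphere (x = cos φ cos λ, y = cos φ sin λ, z = sin φ).
The central angle between the endpoints is δ = arccos(p₁·p₂) ≈ 1.472 rad (84.3°).
Interpolate at f = 1/2 with slerp weights a = sin((1−f)δ)/sin δ ≈ 0.675, b = sin(fδ)/sin δ ≈ 0.675.
p = a·p₁ + b·p₂ ≈ (0.692, -0.504, 0.516); φ = arcsin(p_z) ≈ 31.09°, λ = atan2(p_y, p_x) ≈ -36.05°.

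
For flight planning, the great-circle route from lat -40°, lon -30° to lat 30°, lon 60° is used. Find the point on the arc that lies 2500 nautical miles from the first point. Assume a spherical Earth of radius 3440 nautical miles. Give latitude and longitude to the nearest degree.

≈ lat -16°, lon 9°

From cos δ = sin φ₁ sin φ₂ + cos φ₁ cos φ₂ cos Δλ, the central angle is δ ≈ 1.898 rad (108.7°). The total great-circle distance is δ·R ≈ 1.898 × 3440 ≈ 6529 nmi, so the target fraction is f = 2500/6529 ≈ 0.383.
Interpolate at f ≈ 0.383 with slerp weights a = sin((1−f)δ)/sin δ ≈ 0.973, b = sin(fδ)/sin δ ≈ 0.702.
p = a·p₁ + b·p₂ ≈ (0.949, 0.154, -0.275); φ = arcsin(p_z) ≈ -15.93°, λ = atan2(p_y, p_x) ≈ 9.19°.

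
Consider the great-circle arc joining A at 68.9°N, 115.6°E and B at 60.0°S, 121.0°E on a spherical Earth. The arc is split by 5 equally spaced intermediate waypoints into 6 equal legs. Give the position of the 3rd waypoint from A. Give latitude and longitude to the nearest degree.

The haversine formula gives a central angle δ ≈ 2.251 rad (129.0°) between the endpoints.
Interpolate at f = 3/6 with slerp weights a = sin((1−f)δ)/sin δ ≈ 1.161, b = sin(fδ)/sin δ ≈ 1.161.
p = a·p₁ + b·p₂ ≈ (-0.479, 0.874, 0.078); φ = arcsin(p_z) ≈ 4.45°, λ = atan2(p_y, p_x) ≈ 118.74°.

≈ 4°N, 119°E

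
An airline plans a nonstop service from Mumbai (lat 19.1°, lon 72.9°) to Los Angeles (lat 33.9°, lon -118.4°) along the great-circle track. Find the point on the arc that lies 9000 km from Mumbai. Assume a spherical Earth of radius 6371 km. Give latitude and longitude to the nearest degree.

The haversine formula gives a central angle δ ≈ 2.198 rad (125.9°) between the endpoints. The total great-circle distance is δ·R ≈ 2.198 × 6371 ≈ 14001 km, so the target fraction is f = 9000/14001 ≈ 0.643.
Interpolate at f ≈ 0.643 with slerp weights a = sin((1−f)δ)/sin δ ≈ 0.873, b = sin(fδ)/sin δ ≈ 1.219.
p = a·p₁ + b·p₂ ≈ (-0.239, -0.102, 0.966); φ = arcsin(p_z) ≈ 74.95°, λ = atan2(p_y, p_x) ≈ -156.88°.

≈ lat 75°, lon -157°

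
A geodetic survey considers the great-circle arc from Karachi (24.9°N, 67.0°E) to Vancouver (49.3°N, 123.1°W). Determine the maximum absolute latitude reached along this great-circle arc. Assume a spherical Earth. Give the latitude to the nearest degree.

≈ 84°N

The great circle lies in the plane with unit normal n̂ = (p₁ × p₂)/|p₁ × p₂|.
Here n̂_z ≈ +0.108; the vertex latitude is φ_max = arccos|n̂_z| ≈ 83.8°.
Check via Clairaut: cos φ_max = |cos φ₁| · sin C = cos(24.9°)·sin(6.8°) ≈ 0.108, again giving ≈ 83.8°.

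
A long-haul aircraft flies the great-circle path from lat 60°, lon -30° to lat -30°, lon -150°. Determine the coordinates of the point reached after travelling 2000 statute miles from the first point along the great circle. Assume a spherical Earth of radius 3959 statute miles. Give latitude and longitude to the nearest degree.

≈ lat 53°, lon -82°

Convert each endpoint to a unit vector on the sphere (x = cos φ cos λ, y = cos φ sin λ, z = sin φ).
The central angle between the endpoints is δ = arccos(p₁·p₂) ≈ 2.278 rad (130.5°). The total great-circle distance is δ·R ≈ 2.278 × 3959 ≈ 9018 mi, so the target fraction is f = 2000/9018 ≈ 0.222.
Interpolate at f ≈ 0.222 with slerp weights a = sin((1−f)δ)/sin δ ≈ 1.289, b = sin(fδ)/sin δ ≈ 0.637.
p = a·p₁ + b·p₂ ≈ (0.081, -0.598, 0.798); φ = arcsin(p_z) ≈ 52.90°, λ = atan2(p_y, p_x) ≈ -82.32°.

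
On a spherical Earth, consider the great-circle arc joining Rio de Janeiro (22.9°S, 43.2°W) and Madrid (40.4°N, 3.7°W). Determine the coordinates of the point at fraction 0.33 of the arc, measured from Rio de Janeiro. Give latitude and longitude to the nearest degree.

Write both endpoints as unit vectors p₁, p₂ with components (cos φ cos λ, cos φ sin λ, sin φ).
The central angle between the endpoints is δ = arccos(p₁·p₂) ≈ 1.277 rad (73.2°).
Interpolate at f = 0.33 with slerp weights a = sin((1−f)δ)/sin δ ≈ 0.789, b = sin(fδ)/sin δ ≈ 0.427.
p = a·p₁ + b·p₂ ≈ (0.855, -0.518, -0.030); φ = arcsin(p_z) ≈ -1.71°, λ = atan2(p_y, p_x) ≈ -31.24°.

≈ (2°S, 31°W)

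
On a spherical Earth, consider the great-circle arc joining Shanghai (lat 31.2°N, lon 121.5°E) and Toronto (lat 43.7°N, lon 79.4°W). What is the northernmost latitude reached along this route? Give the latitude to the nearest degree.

≈ 77°N

The great circle lies in the plane with unit normal n̂ = (p₁ × p₂)/|p₁ × p₂|.
Here n̂_z ≈ +0.226; the vertex latitude is φ_max = arccos|n̂_z| ≈ 76.9°.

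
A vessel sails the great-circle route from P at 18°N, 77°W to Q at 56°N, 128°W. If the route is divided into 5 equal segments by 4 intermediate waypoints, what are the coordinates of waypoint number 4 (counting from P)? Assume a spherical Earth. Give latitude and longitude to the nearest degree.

Convert each endpoint to a unit vector on the sphere (x = cos φ cos λ, y = cos φ sin λ, z = sin φ).
The central angle between the endpoints is δ = arccos(p₁·p₂) ≈ 0.939 rad (53.8°).
Interpolate at f = 4/5 with slerp weights a = sin((1−f)δ)/sin δ ≈ 0.231, b = sin(fδ)/sin δ ≈ 0.846.
p = a·p₁ + b·p₂ ≈ (-0.242, -0.587, 0.773); φ = arcsin(p_z) ≈ 50.59°, λ = atan2(p_y, p_x) ≈ -112.38°.

≈ 51°N, 112°W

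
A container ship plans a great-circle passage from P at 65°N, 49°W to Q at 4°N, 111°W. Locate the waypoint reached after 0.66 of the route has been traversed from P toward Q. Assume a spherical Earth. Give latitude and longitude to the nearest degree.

≈ 27°N, 100°W

The haversine formula gives a central angle δ ≈ 1.307 rad (74.9°) between the endpoints.
Interpolate at f = 0.66 with slerp weights a = sin((1−f)δ)/sin δ ≈ 0.445, b = sin(fδ)/sin δ ≈ 0.787.
p = a·p₁ + b·p₂ ≈ (-0.158, -0.875, 0.458); φ = arcsin(p_z) ≈ 27.28°, λ = atan2(p_y, p_x) ≈ -100.23°.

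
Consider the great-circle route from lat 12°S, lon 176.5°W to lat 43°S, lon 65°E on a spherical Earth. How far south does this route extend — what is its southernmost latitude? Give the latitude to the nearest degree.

The great circle lies in the plane with unit normal n̂ = (p₁ × p₂)/|p₁ × p₂|.
Here n̂_z ≈ -0.642; the vertex latitude is φ_max = arccos|n̂_z| ≈ 50.1°.
Check via Clairaut: cos φ_max = |cos φ₁| · sin C = cos(12.0°)·sin(139.0°) ≈ 0.642, again giving ≈ 50.1°.

≈ 50°S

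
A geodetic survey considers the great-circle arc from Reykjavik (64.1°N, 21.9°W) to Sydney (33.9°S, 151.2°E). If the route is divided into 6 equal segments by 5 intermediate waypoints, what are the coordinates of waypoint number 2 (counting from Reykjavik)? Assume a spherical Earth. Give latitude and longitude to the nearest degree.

≈ 65°N, 137°E

Convert each endpoint to a unit vector on the sphere (x = cos φ cos λ, y = cos φ sin λ, z = sin φ).
The central angle between the endpoints is δ = arccos(p₁·p₂) ≈ 2.609 rad (149.5°).
Interpolate at f = 2/6 with slerp weights a = sin((1−f)δ)/sin δ ≈ 1.942, b = sin(fδ)/sin δ ≈ 1.506.
p = a·p₁ + b·p₂ ≈ (-0.308, 0.286, 0.908); φ = arcsin(p_z) ≈ 65.16°, λ = atan2(p_y, p_x) ≈ 137.16°.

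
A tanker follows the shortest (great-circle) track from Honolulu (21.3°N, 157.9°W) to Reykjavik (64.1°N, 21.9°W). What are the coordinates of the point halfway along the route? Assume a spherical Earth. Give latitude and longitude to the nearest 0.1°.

Write both endpoints as unit vectors p₁, p₂ with components (cos φ cos λ, cos φ sin λ, sin φ).
The central angle between the endpoints is δ = arccos(p₁·p₂) ≈ 1.537 rad (88.1°).
Interpolate at f = 1/2 with slerp weights a = sin((1−f)δ)/sin δ ≈ 0.695, b = sin(fδ)/sin δ ≈ 0.695.
p = a·p₁ + b·p₂ ≈ (-0.318, -0.357, 0.878); φ = arcsin(p_z) ≈ 61.42°, λ = atan2(p_y, p_x) ≈ -131.73°.

≈ 61.4°N, 131.7°W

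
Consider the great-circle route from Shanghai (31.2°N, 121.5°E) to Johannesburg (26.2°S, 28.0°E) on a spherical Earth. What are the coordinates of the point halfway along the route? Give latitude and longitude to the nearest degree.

≈ (4°N, 73°E)

Write both endpoints as unit vectors p₁, p₂ with components (cos φ cos λ, cos φ sin λ, sin φ).
The central angle between the endpoints is δ = arccos(p₁·p₂) ≈ 1.850 rad (106.0°).
Interpolate at f = 1/2 with slerp weights a = sin((1−f)δ)/sin δ ≈ 0.831, b = sin(fδ)/sin δ ≈ 0.831.
p = a·p₁ + b·p₂ ≈ (0.287, 0.956, 0.064); φ = arcsin(p_z) ≈ 3.64°, λ = atan2(p_y, p_x) ≈ 73.29°.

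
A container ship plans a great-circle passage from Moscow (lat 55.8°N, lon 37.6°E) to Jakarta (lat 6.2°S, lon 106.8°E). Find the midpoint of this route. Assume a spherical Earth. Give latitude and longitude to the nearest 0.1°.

Convert each endpoint to a unit vector on the sphere (x = cos φ cos λ, y = cos φ sin λ, z = sin φ).
The central angle between the endpoints is δ = arccos(p₁·p₂) ≈ 1.461 rad (83.7°).
Interpolate at f = 1/2 with slerp weights a = sin((1−f)δ)/sin δ ≈ 0.671, b = sin(fδ)/sin δ ≈ 0.671.
p = a·p₁ + b·p₂ ≈ (0.106, 0.869, 0.483); φ = arcsin(p_z) ≈ 28.87°, λ = atan2(p_y, p_x) ≈ 83.04°.

≈ lat 28.9°N, lon 83.0°E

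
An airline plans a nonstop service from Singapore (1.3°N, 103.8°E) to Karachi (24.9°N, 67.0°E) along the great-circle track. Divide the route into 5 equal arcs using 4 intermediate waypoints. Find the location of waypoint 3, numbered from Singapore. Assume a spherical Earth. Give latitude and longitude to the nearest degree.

Write both endpoints as unit vectors p₁, p₂ with components (cos φ cos λ, cos φ sin λ, sin φ).
The central angle between the endpoints is δ = arccos(p₁·p₂) ≈ 0.744 rad (42.6°).
Interpolate at f = 3/5 with slerp weights a = sin((1−f)δ)/sin δ ≈ 0.433, b = sin(fδ)/sin δ ≈ 0.637.
p = a·p₁ + b·p₂ ≈ (0.123, 0.953, 0.278); φ = arcsin(p_z) ≈ 16.15°, λ = atan2(p_y, p_x) ≈ 82.66°.

≈ 16°N, 83°E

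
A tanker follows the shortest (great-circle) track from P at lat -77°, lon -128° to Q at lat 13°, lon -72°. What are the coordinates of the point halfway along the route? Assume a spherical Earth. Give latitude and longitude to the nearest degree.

≈ lat -34°, lon -82°

The haversine formula gives a central angle δ ≈ 1.668 rad (95.5°) between the endpoints.
Interpolate at f = 1/2 with slerp weights a = sin((1−f)δ)/sin δ ≈ 0.744, b = sin(fδ)/sin δ ≈ 0.744.
p = a·p₁ + b·p₂ ≈ (0.121, -0.821, -0.558); φ = arcsin(p_z) ≈ -33.89°, λ = atan2(p_y, p_x) ≈ -81.62°.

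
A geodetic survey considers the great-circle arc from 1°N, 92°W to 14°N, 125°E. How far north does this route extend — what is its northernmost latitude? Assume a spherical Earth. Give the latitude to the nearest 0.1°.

The great circle lies in the plane with unit normal n̂ = (p₁ × p₂)/|p₁ × p₂|.
Here n̂_z ≈ -0.916; the vertex latitude is φ_max = arccos|n̂_z| ≈ 23.6°.
Check via Clairaut: cos φ_max = |cos φ₁| · sin C = cos(1.0°)·sin(66.4°) ≈ 0.916, again giving ≈ 23.6°.

≈ 23.6°N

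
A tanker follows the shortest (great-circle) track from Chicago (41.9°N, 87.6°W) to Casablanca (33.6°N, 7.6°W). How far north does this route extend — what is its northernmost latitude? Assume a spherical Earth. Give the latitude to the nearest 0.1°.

The great circle lies in the plane with unit normal n̂ = (p₁ × p₂)/|p₁ × p₂|.
Here n̂_z ≈ +0.695; the vertex latitude is φ_max = arccos|n̂_z| ≈ 46.0°.
Check via Clairaut: cos φ_max = |cos φ₁| · sin C = cos(41.9°)·sin(69.0°) ≈ 0.695, again giving ≈ 46.0°.

≈ 46.0°N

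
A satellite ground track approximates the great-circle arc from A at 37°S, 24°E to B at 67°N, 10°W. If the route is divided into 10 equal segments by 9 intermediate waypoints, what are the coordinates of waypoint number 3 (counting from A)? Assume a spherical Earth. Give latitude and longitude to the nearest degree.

Convert each endpoint to a unit vector on the sphere (x = cos φ cos λ, y = cos φ sin λ, z = sin φ).
The central angle between the endpoints is δ = arccos(p₁·p₂) ≈ 1.871 rad (107.2°).
Interpolate at f = 3/10 with slerp weights a = sin((1−f)δ)/sin δ ≈ 1.011, b = sin(fδ)/sin δ ≈ 0.557.
p = a·p₁ + b·p₂ ≈ (0.952, 0.291, -0.096); φ = arcsin(p_z) ≈ -5.50°, λ = atan2(p_y, p_x) ≈ 16.98°.

≈ 5°S, 17°E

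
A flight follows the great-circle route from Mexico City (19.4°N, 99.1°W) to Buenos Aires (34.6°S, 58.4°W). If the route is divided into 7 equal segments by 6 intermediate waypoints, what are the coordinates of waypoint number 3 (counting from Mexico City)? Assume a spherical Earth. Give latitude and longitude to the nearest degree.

Convert each endpoint to a unit vector on the sphere (x = cos φ cos λ, y = cos φ sin λ, z = sin φ).
The central angle between the endpoints is δ = arccos(p₁·p₂) ≈ 1.159 rad (66.4°).
Interpolate at f = 3/7 with slerp weights a = sin((1−f)δ)/sin δ ≈ 0.671, b = sin(fδ)/sin δ ≈ 0.520.
p = a·p₁ + b·p₂ ≈ (0.124, -0.990, -0.072); φ = arcsin(p_z) ≈ -4.15°, λ = atan2(p_y, p_x) ≈ -82.85°.

≈ 4°S, 83°W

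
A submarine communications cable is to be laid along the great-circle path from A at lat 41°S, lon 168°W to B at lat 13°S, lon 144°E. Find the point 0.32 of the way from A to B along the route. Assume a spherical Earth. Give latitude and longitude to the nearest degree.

Convert each endpoint to a unit vector on the sphere (x = cos φ cos λ, y = cos φ sin λ, z = sin φ).
The central angle between the endpoints is δ = arccos(p₁·p₂) ≈ 0.877 rad (50.2°).
Interpolate at f = 0.32 with slerp weights a = sin((1−f)δ)/sin δ ≈ 0.730, b = sin(fδ)/sin δ ≈ 0.360.
p = a·p₁ + b·p₂ ≈ (-0.823, 0.092, -0.560); φ = arcsin(p_z) ≈ -34.07°, λ = atan2(p_y, p_x) ≈ 173.64°.

≈ lat 34°S, lon 174°E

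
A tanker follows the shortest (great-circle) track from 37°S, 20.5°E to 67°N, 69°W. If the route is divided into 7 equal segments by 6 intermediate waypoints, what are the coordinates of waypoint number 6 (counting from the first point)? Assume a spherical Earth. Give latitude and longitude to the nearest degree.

≈ 57°N, 36°W

Convert each endpoint to a unit vector on the sphere (x = cos φ cos λ, y = cos φ sin λ, z = sin φ).
The central angle between the endpoints is δ = arccos(p₁·p₂) ≈ 2.155 rad (123.5°).
Interpolate at f = 6/7 with slerp weights a = sin((1−f)δ)/sin δ ≈ 0.363, b = sin(fδ)/sin δ ≈ 1.153.
p = a·p₁ + b·p₂ ≈ (0.433, -0.319, 0.843); φ = arcsin(p_z) ≈ 57.45°, λ = atan2(p_y, p_x) ≈ -36.38°.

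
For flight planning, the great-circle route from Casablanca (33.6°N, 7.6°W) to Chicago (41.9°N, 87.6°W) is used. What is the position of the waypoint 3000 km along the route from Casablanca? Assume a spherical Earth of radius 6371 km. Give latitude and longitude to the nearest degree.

Convert each endpoint to a unit vector on the sphere (x = cos φ cos λ, y = cos φ sin λ, z = sin φ).
The central angle between the endpoints is δ = arccos(p₁·p₂) ≈ 1.073 rad (61.5°). The total great-circle distance is δ·R ≈ 1.073 × 6371 ≈ 6838 km, so the target fraction is f = 3000/6838 ≈ 0.439.
Interpolate at f ≈ 0.439 with slerp weights a = sin((1−f)δ)/sin δ ≈ 0.645, b = sin(fδ)/sin δ ≈ 0.516.
p = a·p₁ + b·p₂ ≈ (0.548, -0.455, 0.702); φ = arcsin(p_z) ≈ 44.56°, λ = atan2(p_y, p_x) ≈ -39.68°.

≈ 45°N, 40°W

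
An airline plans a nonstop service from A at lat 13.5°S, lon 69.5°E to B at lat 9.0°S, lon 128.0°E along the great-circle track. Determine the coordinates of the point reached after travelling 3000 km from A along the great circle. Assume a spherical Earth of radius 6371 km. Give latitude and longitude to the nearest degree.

Convert each endpoint to a unit vector on the sphere (x = cos φ cos λ, y = cos φ sin λ, z = sin φ).
The central angle between the endpoints is δ = arccos(p₁·p₂) ≈ 1.002 rad (57.4°). The total great-circle distance is δ·R ≈ 1.002 × 6371 ≈ 6386 km, so the target fraction is f = 3000/6386 ≈ 0.470.
Interpolate at f ≈ 0.470 with slerp weights a = sin((1−f)δ)/sin δ ≈ 0.601, b = sin(fδ)/sin δ ≈ 0.538.
p = a·p₁ + b·p₂ ≈ (-0.123, 0.967, -0.225); φ = arcsin(p_z) ≈ -12.98°, λ = atan2(p_y, p_x) ≈ 97.23°.

≈ lat 13°S, lon 97°E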